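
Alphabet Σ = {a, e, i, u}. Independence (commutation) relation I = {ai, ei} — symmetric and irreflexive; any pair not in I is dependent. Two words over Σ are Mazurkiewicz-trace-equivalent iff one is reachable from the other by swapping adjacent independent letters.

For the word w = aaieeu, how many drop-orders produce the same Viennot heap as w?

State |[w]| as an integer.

piece 0:a — minimal
piece 1:a rests on {0:a}
piece 2:i — minimal
piece 3:e rests on {1:a}
piece 4:e rests on {3:e}
piece 5:u rests on {2:i, 4:e}
minimal pieces: {0:a, 2:i}
ways to finish when only these pieces remain (= sum over removing one remaining piece with nothing left below it):
  1 left: {5}→1
  2 left: {2,5}→1  {4,5}→1
  3 left: {2,4,5}→2  {3,4,5}→1
  4 left: {1,3,4,5}→1  {2,3,4,5}→3
  placing 0:a first → 4 extensions
  placing 2:i first → 1 extensions
total linear extensions = 5

5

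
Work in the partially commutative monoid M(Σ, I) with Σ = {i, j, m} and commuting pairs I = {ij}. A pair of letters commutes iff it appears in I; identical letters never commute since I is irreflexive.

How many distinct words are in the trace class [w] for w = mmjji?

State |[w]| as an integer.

3

piece 0:m — minimal
piece 1:m rests on {0:m}
piece 2:j rests on {1:m}
piece 3:j rests on {2:j}
piece 4:i rests on {1:m}
minimal pieces: {0:m}
ways to finish when only these pieces remain (= sum over removing one remaining piece with nothing left below it):
  1 left: {3}→1  {4}→1
  2 left: {2,3}→1  {3,4}→2
  3 left: {2,3,4}→3
  placing 0:m first → 3 extensions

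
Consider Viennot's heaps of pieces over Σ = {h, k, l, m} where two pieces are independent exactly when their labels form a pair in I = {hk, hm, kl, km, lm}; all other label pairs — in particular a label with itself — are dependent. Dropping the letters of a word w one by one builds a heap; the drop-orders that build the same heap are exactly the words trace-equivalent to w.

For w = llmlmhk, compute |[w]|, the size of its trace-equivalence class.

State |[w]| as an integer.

105

#0=l has no predecessor
#1=l depends on [0:l]
#2=m has no predecessor
#3=l depends on [1:l]
#4=m depends on [2:m]
#5=h depends on [3:l]
#6=k has no predecessor
sources: [0:l, 2:m, 6:k]
N(rest) = Σ N(rest − s) over sources s of rest; N(one piece) = 1:
  size 1 → [4]=1  [5]=1  [6]=1
  size 2 → [2,4]=1  [3,5]=1  [4,5]=2  [4,6]=2  [5,6]=2
  size 3 → [1,3,5]=1  [2,4,5]=3  [2,4,6]=3  [3,4,5]=3  [3,5,6]=3  [4,5,6]=6
  size 4 → [0,1,3,5]=1  [1,3,4,5]=4  [1,3,5,6]=4  [2,3,4,5]=6  [2,4,5,6]=12  [3,4,5,6]=12
  size 5 → [0,1,3,4,5]=5  [0,1,3,5,6]=5  [1,2,3,4,5]=10  [1,3,4,5,6]=20  [2,3,4,5,6]=30
  first=0(l) contributes 60
  first=2(m) contributes 30
  first=6(k) contributes 15
|[w]| = 105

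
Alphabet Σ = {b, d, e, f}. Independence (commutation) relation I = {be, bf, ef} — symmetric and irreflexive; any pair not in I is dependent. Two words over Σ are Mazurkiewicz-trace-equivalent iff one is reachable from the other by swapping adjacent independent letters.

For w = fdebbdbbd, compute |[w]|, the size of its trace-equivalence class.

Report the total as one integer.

3

#0=f has no predecessor
#1=d depends on [0:f]
#2=e depends on [1:d]
#3=b depends on [1:d]
#4=b depends on [3:b]
#5=d depends on [2:e, 4:b]
#6=b depends on [5:d]
#7=b depends on [6:b]
#8=d depends on [7:b]
sources: [0:f]
N(rest) = Σ N(rest − s) over sources s of rest; N(one piece) = 1:
  size 1 → [8]=1
  size 2 → [7,8]=1
  size 3 → [6,7,8]=1
  size 4 → [5,6,7,8]=1
  size 5 → [2,5,6,7,8]=1  [4,5,6,7,8]=1
  size 6 → [2,4,5,6,7,8]=2  [3,4,5,6,7,8]=1
  size 7 → [2,3,4,5,6,7,8]=3
  first=0(f) contributes 3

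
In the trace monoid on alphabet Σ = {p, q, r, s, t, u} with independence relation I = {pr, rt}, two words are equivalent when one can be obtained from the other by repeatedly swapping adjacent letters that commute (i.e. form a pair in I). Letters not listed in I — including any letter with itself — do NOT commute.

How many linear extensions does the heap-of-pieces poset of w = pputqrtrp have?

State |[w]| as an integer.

drop 0:p onto floor
drop 1:p onto {0:p}
drop 2:u onto {1:p}
drop 3:t onto {2:u}
drop 4:q onto {3:t}
drop 5:r onto {4:q}
drop 6:t onto {4:q}
drop 7:r onto {5:r}
drop 8:p onto {6:t}
ground layer = {0:p}
drop-orders for the pieces not yet dropped (sum over which currently-grounded one goes next):
  1 to go: {7} 1  {8} 1
  2 to go: {5,7} 1  {6,8} 1  {7,8} 2
  3 to go: {5,7,8} 3  {6,7,8} 3
  4 to go: {5,6,7,8} 6
  5 to go: {4,5,6,7,8} 6
  6 to go: {3,4,5,6,7,8} 6
  7 to go: {2,3,4,5,6,7,8} 6
  if 0:p drops first: 6 orders

6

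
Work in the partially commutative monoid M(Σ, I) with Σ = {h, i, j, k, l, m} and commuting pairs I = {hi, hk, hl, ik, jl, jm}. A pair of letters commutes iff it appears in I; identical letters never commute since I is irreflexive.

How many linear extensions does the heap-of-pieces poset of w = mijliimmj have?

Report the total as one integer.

6

piece 0:m — minimal
piece 1:i rests on {0:m}
piece 2:j rests on {1:i}
piece 3:l rests on {1:i}
piece 4:i rests on {2:j, 3:l}
piece 5:i rests on {4:i}
piece 6:m rests on {5:i}
piece 7:m rests on {6:m}
piece 8:j rests on {5:i}
minimal pieces: {0:m}
ways to finish when only these pieces remain (= sum over removing one remaining piece with nothing left below it):
  1 left: {7}→1  {8}→1
  2 left: {6,7}→1  {7,8}→2
  3 left: {6,7,8}→3
  4 left: {5,6,7,8}→3
  5 left: {4,5,6,7,8}→3
  6 left: {2,4,5,6,7,8}→3  {3,4,5,6,7,8}→3
  7 left: {2,3,4,5,6,7,8}→6
  placing 0:m first → 6 extensions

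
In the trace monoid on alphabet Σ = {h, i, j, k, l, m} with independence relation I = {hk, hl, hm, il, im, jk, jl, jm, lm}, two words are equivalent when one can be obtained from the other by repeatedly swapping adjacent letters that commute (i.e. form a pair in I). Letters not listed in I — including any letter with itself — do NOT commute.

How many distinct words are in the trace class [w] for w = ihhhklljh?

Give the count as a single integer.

56

drop 0:i onto floor
drop 1:h onto {0:i}
drop 2:h onto {1:h}
drop 3:h onto {2:h}
drop 4:k onto {0:i}
drop 5:l onto {4:k}
drop 6:l onto {5:l}
drop 7:j onto {3:h}
drop 8:h onto {7:j}
ground layer = {0:i}
drop-orders for the pieces not yet dropped (sum over which currently-grounded one goes next):
  1 to go: {6} 1  {8} 1
  2 to go: {5,6} 1  {6,8} 2  {7,8} 1
  3 to go: {3,7,8} 1  {4,5,6} 1  {5,6,8} 3  {6,7,8} 3
  4 to go: {2,3,7,8} 1  {3,6,7,8} 4  {4,5,6,8} 4  {5,6,7,8} 6
  5 to go: {1,2,3,7,8} 1  {2,3,6,7,8} 5  {3,5,6,7,8} 10  {4,5,6,7,8} 10
  6 to go: {1,2,3,6,7,8} 6  {2,3,5,6,7,8} 15  {3,4,5,6,7,8} 20
  7 to go: {1,2,3,5,6,7,8} 21  {2,3,4,5,6,7,8} 35
  if 0:i drops first: 56 orders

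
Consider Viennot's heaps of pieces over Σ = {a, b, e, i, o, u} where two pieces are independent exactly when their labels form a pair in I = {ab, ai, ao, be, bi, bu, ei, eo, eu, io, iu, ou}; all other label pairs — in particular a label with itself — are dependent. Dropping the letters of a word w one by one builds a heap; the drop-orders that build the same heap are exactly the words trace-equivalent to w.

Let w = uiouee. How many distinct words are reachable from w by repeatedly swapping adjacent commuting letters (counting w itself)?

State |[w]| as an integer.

#0=u has no predecessor
#1=i has no predecessor
#2=o has no predecessor
#3=u depends on [0:u]
#4=e has no predecessor
#5=e depends on [4:e]
sources: [0:u, 1:i, 2:o, 4:e]
N(rest) = Σ N(rest − s) over sources s of rest; N(one piece) = 1:
  size 1 → [1]=1  [2]=1  [3]=1  [5]=1
  size 2 → [0,3]=1  [1,2]=2  [1,3]=2  [1,5]=2  [2,3]=2  [2,5]=2  [3,5]=2  [4,5]=1
  size 3 → [0,1,3]=3  [0,2,3]=3  [0,3,5]=3  [1,2,3]=6  [1,2,5]=6  [1,3,5]=6  [1,4,5]=3  [2,3,5]=6  [2,4,5]=3  [3,4,5]=3
  size 4 → [0,1,2,3]=12  [0,1,3,5]=12  [0,2,3,5]=12  [0,3,4,5]=6  [1,2,3,5]=24  [1,2,4,5]=12  [1,3,4,5]=12  [2,3,4,5]=12
  first=0(u) contributes 60
  first=1(i) contributes 30
  first=2(o) contributes 30
  first=4(e) contributes 60
|[w]| = 180

180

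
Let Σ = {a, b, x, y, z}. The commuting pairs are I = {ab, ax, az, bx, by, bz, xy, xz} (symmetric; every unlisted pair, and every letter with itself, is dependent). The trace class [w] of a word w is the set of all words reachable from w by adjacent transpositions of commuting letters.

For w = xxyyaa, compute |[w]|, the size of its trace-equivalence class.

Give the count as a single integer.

15

drop 0:x onto floor
drop 1:x onto {0:x}
drop 2:y onto floor
drop 3:y onto {2:y}
drop 4:a onto {3:y}
drop 5:a onto {4:a}
ground layer = {0:x, 2:y}
drop-orders for the pieces not yet dropped (sum over which currently-grounded one goes next):
  1 to go: {1} 1  {5} 1
  2 to go: {0,1} 1  {1,5} 2  {4,5} 1
  3 to go: {0,1,5} 3  {1,4,5} 3  {3,4,5} 1
  4 to go: {0,1,4,5} 6  {1,3,4,5} 4  {2,3,4,5} 1
  if 0:x drops first: 5 orders
  if 2:y drops first: 10 orders
heap linearizations: 15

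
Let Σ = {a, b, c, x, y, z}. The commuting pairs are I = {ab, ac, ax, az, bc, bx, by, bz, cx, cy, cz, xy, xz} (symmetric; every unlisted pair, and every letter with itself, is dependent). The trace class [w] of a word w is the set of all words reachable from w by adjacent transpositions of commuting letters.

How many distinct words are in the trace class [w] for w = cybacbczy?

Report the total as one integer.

2520

#0=c has no predecessor
#1=y has no predecessor
#2=b has no predecessor
#3=a depends on [1:y]
#4=c depends on [0:c]
#5=b depends on [2:b]
#6=c depends on [4:c]
#7=z depends on [1:y]
#8=y depends on [3:a, 7:z]
sources: [0:c, 1:y, 2:b]
N(rest) = Σ N(rest − s) over sources s of rest; N(one piece) = 1:
  size 1 → [5]=1  [6]=1  [8]=1
  size 2 → [2,5]=1  [3,8]=1  [4,6]=1  [5,6]=2  [5,8]=2  [6,8]=2  [7,8]=1
  size 3 → [0,4,6]=1  [2,5,6]=3  [2,5,8]=3  [3,5,8]=3  [3,6,8]=3  [3,7,8]=2  [4,5,6]=3  [4,6,8]=3  [5,6,8]=6  [5,7,8]=3  [6,7,8]=3
  size 4 → [0,4,5,6]=4  [0,4,6,8]=4  [1,3,7,8]=2  [2,3,5,8]=6  [2,4,5,6]=6  [2,5,6,8]=12  [2,5,7,8]=6  [3,4,6,8]=6  [3,5,6,8]=12  [3,5,7,8]=8  [3,6,7,8]=8  [4,5,6,8]=12  [4,6,7,8]=6  [5,6,7,8]=12
  size 5 → [0,2,4,5,6]=10  [0,3,4,6,8]=10  [0,4,5,6,8]=20  [0,4,6,7,8]=10  [1,3,5,7,8]=10  [1,3,6,7,8]=10  [2,3,5,6,8]=30  [2,3,5,7,8]=20  [2,4,5,6,8]=30  [2,5,6,7,8]=30  [3,4,5,6,8]=30  [3,4,6,7,8]=20  [3,5,6,7,8]=40  [4,5,6,7,8]=30
  size 6 → [0,2,4,5,6,8]=60  [0,3,4,5,6,8]=60  [0,3,4,6,7,8]=40  [0,4,5,6,7,8]=60  [1,2,3,5,7,8]=30  [1,3,4,6,7,8]=30  [1,3,5,6,7,8]=60  [2,3,4,5,6,8]=90  [2,3,5,6,7,8]=120  [2,4,5,6,7,8]=90  [3,4,5,6,7,8]=120
  size 7 → [0,1,3,4,6,7,8]=70  [0,2,3,4,5,6,8]=210  [0,2,4,5,6,7,8]=210  [0,3,4,5,6,7,8]=280  [1,2,3,5,6,7,8]=210  [1,3,4,5,6,7,8]=210  [2,3,4,5,6,7,8]=420
  first=0(c) contributes 840
  first=1(y) contributes 1120
  first=2(b) contributes 560
|[w]| = 2520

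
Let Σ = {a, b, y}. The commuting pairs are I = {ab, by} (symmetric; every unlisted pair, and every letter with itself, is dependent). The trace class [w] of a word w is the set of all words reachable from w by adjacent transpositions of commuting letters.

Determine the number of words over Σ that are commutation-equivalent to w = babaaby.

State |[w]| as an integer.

35

piece 0:b — minimal
piece 1:a — minimal
piece 2:b rests on {0:b}
piece 3:a rests on {1:a}
piece 4:a rests on {3:a}
piece 5:b rests on {2:b}
piece 6:y rests on {4:a}
minimal pieces: {0:b, 1:a}
ways to finish when only these pieces remain (= sum over removing one remaining piece with nothing left below it):
  1 left: {5}→1  {6}→1
  2 left: {2,5}→1  {4,6}→1  {5,6}→2
  3 left: {0,2,5}→1  {2,5,6}→3  {3,4,6}→1  {4,5,6}→3
  4 left: {0,2,5,6}→4  {1,3,4,6}→1  {2,4,5,6}→6  {3,4,5,6}→4
  5 left: {0,2,4,5,6}→10  {1,3,4,5,6}→5  {2,3,4,5,6}→10
  placing 0:b first → 15 extensions
  placing 1:a first → 20 extensions
total linear extensions = 35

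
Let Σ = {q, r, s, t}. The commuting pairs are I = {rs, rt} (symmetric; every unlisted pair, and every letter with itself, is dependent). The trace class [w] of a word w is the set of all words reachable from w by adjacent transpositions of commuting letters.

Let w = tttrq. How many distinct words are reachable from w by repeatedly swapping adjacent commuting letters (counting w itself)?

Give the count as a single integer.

0(t) covers ∅
1(t) covers 0:t
2(t) covers 1:t
3(r) covers ∅
4(q) covers 2:t, 3:r
floor of heap: 0:t, 3:r
completions by unplaced set U, small U first (add the entries for U minus each lowest piece of U):
  |U|=1: {4}:1
  |U|=2: {2,4}:1  {3,4}:1
  |U|=3: {1,2,4}:1  {2,3,4}:2
  start at 0(t): 3
  start at 3(r): 1
sum over floor = 4

4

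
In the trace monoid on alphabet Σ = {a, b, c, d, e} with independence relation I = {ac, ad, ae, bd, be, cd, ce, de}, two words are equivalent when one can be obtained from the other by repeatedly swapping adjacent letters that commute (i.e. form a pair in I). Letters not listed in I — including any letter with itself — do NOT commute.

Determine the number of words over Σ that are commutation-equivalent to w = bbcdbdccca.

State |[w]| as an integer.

drop 0:b onto floor
drop 1:b onto {0:b}
drop 2:c onto {1:b}
drop 3:d onto floor
drop 4:b onto {2:c}
drop 5:d onto {3:d}
drop 6:c onto {4:b}
drop 7:c onto {6:c}
drop 8:c onto {7:c}
drop 9:a onto {4:b}
ground layer = {0:b, 3:d}
drop-orders for the pieces not yet dropped (sum over which currently-grounded one goes next):
  1 to go: {5} 1  {8} 1  {9} 1
  2 to go: {3,5} 1  {5,8} 2  {5,9} 2  {7,8} 1  {8,9} 2
  3 to go: {3,5,8} 3  {3,5,9} 3  {5,7,8} 3  {5,8,9} 6  {6,7,8} 1  {7,8,9} 3
  4 to go: {3,5,7,8} 6  {3,5,8,9} 12  {5,6,7,8} 4  {5,7,8,9} 12  {6,7,8,9} 4
  5 to go: {3,5,6,7,8} 10  {3,5,7,8,9} 30  {4,6,7,8,9} 4  {5,6,7,8,9} 20
  6 to go: {2,4,6,7,8,9} 4  {3,5,6,7,8,9} 60  {4,5,6,7,8,9} 24
  7 to go: {1,2,4,6,7,8,9} 4  {2,4,5,6,7,8,9} 28  {3,4,5,6,7,8,9} 84
  8 to go: {0,1,2,4,6,7,8,9} 4  {1,2,4,5,6,7,8,9} 32  {2,3,4,5,6,7,8,9} 112
  if 0:b drops first: 144 orders
  if 3:d drops first: 36 orders
heap linearizations: 180

180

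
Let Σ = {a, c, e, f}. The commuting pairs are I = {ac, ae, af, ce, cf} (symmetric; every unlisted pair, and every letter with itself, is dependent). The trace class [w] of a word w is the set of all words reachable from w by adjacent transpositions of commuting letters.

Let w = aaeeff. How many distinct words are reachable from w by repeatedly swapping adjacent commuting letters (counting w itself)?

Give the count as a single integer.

15

drop 0:a onto floor
drop 1:a onto {0:a}
drop 2:e onto floor
drop 3:e onto {2:e}
drop 4:f onto {3:e}
drop 5:f onto {4:f}
ground layer = {0:a, 2:e}
drop-orders for the pieces not yet dropped (sum over which currently-grounded one goes next):
  1 to go: {1} 1  {5} 1
  2 to go: {0,1} 1  {1,5} 2  {4,5} 1
  3 to go: {0,1,5} 3  {1,4,5} 3  {3,4,5} 1
  4 to go: {0,1,4,5} 6  {1,3,4,5} 4  {2,3,4,5} 1
  if 0:a drops first: 5 orders
  if 2:e drops first: 10 orders
heap linearizations: 15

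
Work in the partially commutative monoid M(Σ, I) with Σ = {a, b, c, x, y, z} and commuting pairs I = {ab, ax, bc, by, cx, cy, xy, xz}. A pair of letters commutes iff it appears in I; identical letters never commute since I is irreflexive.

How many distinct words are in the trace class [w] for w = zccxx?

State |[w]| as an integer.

piece 0:z — minimal
piece 1:c rests on {0:z}
piece 2:c rests on {1:c}
piece 3:x — minimal
piece 4:x rests on {3:x}
minimal pieces: {0:z, 3:x}
ways to finish when only these pieces remain (= sum over removing one remaining piece with nothing left below it):
  1 left: {2}→1  {4}→1
  2 left: {1,2}→1  {2,4}→2  {3,4}→1
  3 left: {0,1,2}→1  {1,2,4}→3  {2,3,4}→3
  placing 0:z first → 6 extensions
  placing 3:x first → 4 extensions
total linear extensions = 10

10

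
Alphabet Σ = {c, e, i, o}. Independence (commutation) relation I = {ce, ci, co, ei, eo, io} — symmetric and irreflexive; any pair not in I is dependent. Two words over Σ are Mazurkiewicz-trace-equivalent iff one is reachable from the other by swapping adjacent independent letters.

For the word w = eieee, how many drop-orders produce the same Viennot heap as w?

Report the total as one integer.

0(e) covers ∅
1(i) covers ∅
2(e) covers 0:e
3(e) covers 2:e
4(e) covers 3:e
floor of heap: 0:e, 1:i
completions by unplaced set U, small U first (add the entries for U minus each lowest piece of U):
  |U|=1: {1}:1  {4}:1
  |U|=2: {1,4}:2  {3,4}:1
  |U|=3: {1,3,4}:3  {2,3,4}:1
  start at 0(e): 4
  start at 1(i): 1
sum over floor = 5

5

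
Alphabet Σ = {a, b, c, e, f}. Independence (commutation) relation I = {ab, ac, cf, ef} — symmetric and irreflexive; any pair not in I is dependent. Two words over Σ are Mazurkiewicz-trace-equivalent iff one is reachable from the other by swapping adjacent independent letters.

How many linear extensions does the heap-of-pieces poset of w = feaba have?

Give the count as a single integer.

6

drop 0:f onto floor
drop 1:e onto floor
drop 2:a onto {0:f, 1:e}
drop 3:b onto {0:f, 1:e}
drop 4:a onto {2:a}
ground layer = {0:f, 1:e}
drop-orders for the pieces not yet dropped (sum over which currently-grounded one goes next):
  1 to go: {3} 1  {4} 1
  2 to go: {2,4} 1  {3,4} 2
  3 to go: {2,3,4} 3
  if 0:f drops first: 3 orders
  if 1:e drops first: 3 orders
heap linearizations: 6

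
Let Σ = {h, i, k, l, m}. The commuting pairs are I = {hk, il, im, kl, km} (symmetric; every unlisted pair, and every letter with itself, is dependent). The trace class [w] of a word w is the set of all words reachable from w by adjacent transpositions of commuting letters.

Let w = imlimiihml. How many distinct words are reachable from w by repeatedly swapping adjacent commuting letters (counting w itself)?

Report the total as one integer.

drop 0:i onto floor
drop 1:m onto floor
drop 2:l onto {1:m}
drop 3:i onto {0:i}
drop 4:m onto {2:l}
drop 5:i onto {3:i}
drop 6:i onto {5:i}
drop 7:h onto {4:m, 6:i}
drop 8:m onto {7:h}
drop 9:l onto {8:m}
ground layer = {0:i, 1:m}
drop-orders for the pieces not yet dropped (sum over which currently-grounded one goes next):
  1 to go: {9} 1
  2 to go: {8,9} 1
  3 to go: {7,8,9} 1
  4 to go: {4,7,8,9} 1  {6,7,8,9} 1
  5 to go: {2,4,7,8,9} 1  {4,6,7,8,9} 2  {5,6,7,8,9} 1
  6 to go: {1,2,4,7,8,9} 1  {2,4,6,7,8,9} 3  {3,5,6,7,8,9} 1  {4,5,6,7,8,9} 3
  7 to go: {0,3,5,6,7,8,9} 1  {1,2,4,6,7,8,9} 4  {2,4,5,6,7,8,9} 6  {3,4,5,6,7,8,9} 4
  8 to go: {0,3,4,5,6,7,8,9} 5  {1,2,4,5,6,7,8,9} 10  {2,3,4,5,6,7,8,9} 10
  if 0:i drops first: 20 orders
  if 1:m drops first: 15 orders
heap linearizations: 35

35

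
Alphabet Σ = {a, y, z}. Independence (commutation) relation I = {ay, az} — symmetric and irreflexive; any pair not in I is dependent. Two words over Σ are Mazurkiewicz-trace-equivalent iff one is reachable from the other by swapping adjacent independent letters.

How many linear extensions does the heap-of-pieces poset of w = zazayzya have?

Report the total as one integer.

56

drop 0:z onto floor
drop 1:a onto floor
drop 2:z onto {0:z}
drop 3:a onto {1:a}
drop 4:y onto {2:z}
drop 5:z onto {4:y}
drop 6:y onto {5:z}
drop 7:a onto {3:a}
ground layer = {0:z, 1:a}
drop-orders for the pieces not yet dropped (sum over which currently-grounded one goes next):
  1 to go: {6} 1  {7} 1
  2 to go: {3,7} 1  {5,6} 1  {6,7} 2
  3 to go: {1,3,7} 1  {3,6,7} 3  {4,5,6} 1  {5,6,7} 3
  4 to go: {1,3,6,7} 4  {2,4,5,6} 1  {3,5,6,7} 6  {4,5,6,7} 4
  5 to go: {0,2,4,5,6} 1  {1,3,5,6,7} 10  {2,4,5,6,7} 5  {3,4,5,6,7} 10
  6 to go: {0,2,4,5,6,7} 6  {1,3,4,5,6,7} 20  {2,3,4,5,6,7} 15
  if 0:z drops first: 35 orders
  if 1:a drops first: 21 orders
heap linearizations: 56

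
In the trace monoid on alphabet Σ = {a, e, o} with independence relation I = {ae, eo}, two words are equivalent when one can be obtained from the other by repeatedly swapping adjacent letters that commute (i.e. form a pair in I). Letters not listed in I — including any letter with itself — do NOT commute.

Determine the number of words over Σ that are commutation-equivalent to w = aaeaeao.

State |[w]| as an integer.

21

0(a) covers ∅
1(a) covers 0:a
2(e) covers ∅
3(a) covers 1:a
4(e) covers 2:e
5(a) covers 3:a
6(o) covers 5:a
floor of heap: 0:a, 2:e
completions by unplaced set U, small U first (add the entries for U minus each lowest piece of U):
  |U|=1: {4}:1  {6}:1
  |U|=2: {2,4}:1  {4,6}:2  {5,6}:1
  |U|=3: {2,4,6}:3  {3,5,6}:1  {4,5,6}:3
  |U|=4: {1,3,5,6}:1  {2,4,5,6}:6  {3,4,5,6}:4
  |U|=5: {0,1,3,5,6}:1  {1,3,4,5,6}:5  {2,3,4,5,6}:10
  start at 0(a): 15
  start at 2(e): 6
sum over floor = 21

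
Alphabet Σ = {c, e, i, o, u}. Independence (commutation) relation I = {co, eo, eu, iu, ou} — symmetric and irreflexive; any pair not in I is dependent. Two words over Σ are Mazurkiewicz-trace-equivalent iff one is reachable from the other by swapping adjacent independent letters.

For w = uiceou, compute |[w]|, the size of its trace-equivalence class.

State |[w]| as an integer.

18

#0=u has no predecessor
#1=i has no predecessor
#2=c depends on [0:u, 1:i]
#3=e depends on [2:c]
#4=o depends on [1:i]
#5=u depends on [2:c]
sources: [0:u, 1:i]
N(rest) = Σ N(rest − s) over sources s of rest; N(one piece) = 1:
  size 1 → [3]=1  [4]=1  [5]=1
  size 2 → [3,4]=2  [3,5]=2  [4,5]=2
  size 3 → [2,3,5]=2  [3,4,5]=6
  size 4 → [0,2,3,5]=2  [2,3,4,5]=8
  first=0(u) contributes 8
  first=1(i) contributes 10
|[w]| = 18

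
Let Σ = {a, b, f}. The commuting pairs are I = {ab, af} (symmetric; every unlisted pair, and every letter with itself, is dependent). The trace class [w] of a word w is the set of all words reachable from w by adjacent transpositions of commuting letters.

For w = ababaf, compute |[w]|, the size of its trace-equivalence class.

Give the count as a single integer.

piece 0:a — minimal
piece 1:b — minimal
piece 2:a rests on {0:a}
piece 3:b rests on {1:b}
piece 4:a rests on {2:a}
piece 5:f rests on {3:b}
minimal pieces: {0:a, 1:b}
ways to finish when only these pieces remain (= sum over removing one remaining piece with nothing left below it):
  1 left: {4}→1  {5}→1
  2 left: {2,4}→1  {3,5}→1  {4,5}→2
  3 left: {0,2,4}→1  {1,3,5}→1  {2,4,5}→3  {3,4,5}→3
  4 left: {0,2,4,5}→4  {1,3,4,5}→4  {2,3,4,5}→6
  placing 0:a first → 10 extensions
  placing 1:b first → 10 extensions
total linear extensions = 20

20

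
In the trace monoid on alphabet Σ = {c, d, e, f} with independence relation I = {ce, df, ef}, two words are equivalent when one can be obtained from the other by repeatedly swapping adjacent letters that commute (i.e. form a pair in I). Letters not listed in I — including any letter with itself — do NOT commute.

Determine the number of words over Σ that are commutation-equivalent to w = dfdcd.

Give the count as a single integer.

3

piece 0:d — minimal
piece 1:f — minimal
piece 2:d rests on {0:d}
piece 3:c rests on {1:f, 2:d}
piece 4:d rests on {3:c}
minimal pieces: {0:d, 1:f}
ways to finish when only these pieces remain (= sum over removing one remaining piece with nothing left below it):
  1 left: {4}→1
  2 left: {3,4}→1
  3 left: {1,3,4}→1  {2,3,4}→1
  placing 0:d first → 2 extensions
  placing 1:f first → 1 extensions
total linear extensions = 3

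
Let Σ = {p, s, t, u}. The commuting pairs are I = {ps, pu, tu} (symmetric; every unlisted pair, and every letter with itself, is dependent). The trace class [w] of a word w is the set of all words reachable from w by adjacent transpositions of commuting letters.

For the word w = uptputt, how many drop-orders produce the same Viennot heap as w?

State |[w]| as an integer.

drop 0:u onto floor
drop 1:p onto floor
drop 2:t onto {1:p}
drop 3:p onto {2:t}
drop 4:u onto {0:u}
drop 5:t onto {3:p}
drop 6:t onto {5:t}
ground layer = {0:u, 1:p}
drop-orders for the pieces not yet dropped (sum over which currently-grounded one goes next):
  1 to go: {4} 1  {6} 1
  2 to go: {0,4} 1  {4,6} 2  {5,6} 1
  3 to go: {0,4,6} 3  {3,5,6} 1  {4,5,6} 3
  4 to go: {0,4,5,6} 6  {2,3,5,6} 1  {3,4,5,6} 4
  5 to go: {0,3,4,5,6} 10  {1,2,3,5,6} 1  {2,3,4,5,6} 5
  if 0:u drops first: 6 orders
  if 1:p drops first: 15 orders
heap linearizations: 21

21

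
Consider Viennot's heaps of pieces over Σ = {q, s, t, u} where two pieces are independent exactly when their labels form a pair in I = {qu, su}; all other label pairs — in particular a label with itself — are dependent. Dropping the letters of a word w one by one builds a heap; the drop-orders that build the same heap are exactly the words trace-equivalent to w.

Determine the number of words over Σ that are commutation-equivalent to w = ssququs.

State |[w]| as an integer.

21

#0=s has no predecessor
#1=s depends on [0:s]
#2=q depends on [1:s]
#3=u has no predecessor
#4=q depends on [2:q]
#5=u depends on [3:u]
#6=s depends on [4:q]
sources: [0:s, 3:u]
N(rest) = Σ N(rest − s) over sources s of rest; N(one piece) = 1:
  size 1 → [5]=1  [6]=1
  size 2 → [3,5]=1  [4,6]=1  [5,6]=2
  size 3 → [2,4,6]=1  [3,5,6]=3  [4,5,6]=3
  size 4 → [1,2,4,6]=1  [2,4,5,6]=4  [3,4,5,6]=6
  size 5 → [0,1,2,4,6]=1  [1,2,4,5,6]=5  [2,3,4,5,6]=10
  first=0(s) contributes 15
  first=3(u) contributes 6
|[w]| = 21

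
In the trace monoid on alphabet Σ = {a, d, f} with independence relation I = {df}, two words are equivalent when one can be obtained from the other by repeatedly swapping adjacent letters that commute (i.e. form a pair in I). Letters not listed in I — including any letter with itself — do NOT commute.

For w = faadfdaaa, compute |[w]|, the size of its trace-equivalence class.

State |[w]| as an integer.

#0=f has no predecessor
#1=a depends on [0:f]
#2=a depends on [1:a]
#3=d depends on [2:a]
#4=f depends on [2:a]
#5=d depends on [3:d]
#6=a depends on [4:f, 5:d]
#7=a depends on [6:a]
#8=a depends on [7:a]
sources: [0:f]
N(rest) = Σ N(rest − s) over sources s of rest; N(one piece) = 1:
  size 1 → [8]=1
  size 2 → [7,8]=1
  size 3 → [6,7,8]=1
  size 4 → [4,6,7,8]=1  [5,6,7,8]=1
  size 5 → [3,5,6,7,8]=1  [4,5,6,7,8]=2
  size 6 → [3,4,5,6,7,8]=3
  size 7 → [2,3,4,5,6,7,8]=3
  first=0(f) contributes 3

3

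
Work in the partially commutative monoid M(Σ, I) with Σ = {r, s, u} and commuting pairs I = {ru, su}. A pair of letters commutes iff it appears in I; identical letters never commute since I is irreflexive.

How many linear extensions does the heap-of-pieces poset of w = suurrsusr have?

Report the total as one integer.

84

0(s) covers ∅
1(u) covers ∅
2(u) covers 1:u
3(r) covers 0:s
4(r) covers 3:r
5(s) covers 4:r
6(u) covers 2:u
7(s) covers 5:s
8(r) covers 7:s
floor of heap: 0:s, 1:u
completions by unplaced set U, small U first (add the entries for U minus each lowest piece of U):
  |U|=1: {6}:1  {8}:1
  |U|=2: {2,6}:1  {6,8}:2  {7,8}:1
  |U|=3: {1,2,6}:1  {2,6,8}:3  {5,7,8}:1  {6,7,8}:3
  |U|=4: {1,2,6,8}:4  {2,6,7,8}:6  {4,5,7,8}:1  {5,6,7,8}:4
  |U|=5: {1,2,6,7,8}:10  {2,5,6,7,8}:10  {3,4,5,7,8}:1  {4,5,6,7,8}:5
  |U|=6: {0,3,4,5,7,8}:1  {1,2,5,6,7,8}:20  {2,4,5,6,7,8}:15  {3,4,5,6,7,8}:6
  |U|=7: {0,3,4,5,6,7,8}:7  {1,2,4,5,6,7,8}:35  {2,3,4,5,6,7,8}:21
  start at 0(s): 56
  start at 1(u): 28
sum over floor = 84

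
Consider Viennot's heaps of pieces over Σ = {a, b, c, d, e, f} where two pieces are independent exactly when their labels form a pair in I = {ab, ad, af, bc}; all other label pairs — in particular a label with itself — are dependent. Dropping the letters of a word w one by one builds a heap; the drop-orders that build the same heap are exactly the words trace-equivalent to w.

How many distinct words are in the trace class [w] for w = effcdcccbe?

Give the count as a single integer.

4

piece 0:e — minimal
piece 1:f rests on {0:e}
piece 2:f rests on {1:f}
piece 3:c rests on {2:f}
piece 4:d rests on {3:c}
piece 5:c rests on {4:d}
piece 6:c rests on {5:c}
piece 7:c rests on {6:c}
piece 8:b rests on {4:d}
piece 9:e rests on {7:c, 8:b}
minimal pieces: {0:e}
ways to finish when only these pieces remain (= sum over removing one remaining piece with nothing left below it):
  1 left: {9}→1
  2 left: {7,9}→1  {8,9}→1
  3 left: {6,7,9}→1  {7,8,9}→2
  4 left: {5,6,7,9}→1  {6,7,8,9}→3
  5 left: {5,6,7,8,9}→4
  6 left: {4,5,6,7,8,9}→4
  7 left: {3,4,5,6,7,8,9}→4
  8 left: {2,3,4,5,6,7,8,9}→4
  placing 0:e first → 4 extensions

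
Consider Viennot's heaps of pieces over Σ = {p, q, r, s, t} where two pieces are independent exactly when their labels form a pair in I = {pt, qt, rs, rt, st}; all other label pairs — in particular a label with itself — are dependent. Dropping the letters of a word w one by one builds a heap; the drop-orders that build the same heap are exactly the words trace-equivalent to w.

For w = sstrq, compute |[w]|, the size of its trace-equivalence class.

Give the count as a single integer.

#0=s has no predecessor
#1=s depends on [0:s]
#2=t has no predecessor
#3=r has no predecessor
#4=q depends on [1:s, 3:r]
sources: [0:s, 2:t, 3:r]
N(rest) = Σ N(rest − s) over sources s of rest; N(one piece) = 1:
  size 1 → [2]=1  [4]=1
  size 2 → [1,4]=1  [2,4]=2  [3,4]=1
  size 3 → [0,1,4]=1  [1,2,4]=3  [1,3,4]=2  [2,3,4]=3
  first=0(s) contributes 8
  first=2(t) contributes 3
  first=3(r) contributes 4
|[w]| = 15

15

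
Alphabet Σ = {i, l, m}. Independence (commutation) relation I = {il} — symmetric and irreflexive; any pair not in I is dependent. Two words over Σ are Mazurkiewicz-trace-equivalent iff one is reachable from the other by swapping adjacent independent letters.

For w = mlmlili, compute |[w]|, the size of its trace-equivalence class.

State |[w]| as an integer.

6

0(m) covers ∅
1(l) covers 0:m
2(m) covers 1:l
3(l) covers 2:m
4(i) covers 2:m
5(l) covers 3:l
6(i) covers 4:i
floor of heap: 0:m
completions by unplaced set U, small U first (add the entries for U minus each lowest piece of U):
  |U|=1: {5}:1  {6}:1
  |U|=2: {3,5}:1  {4,6}:1  {5,6}:2
  |U|=3: {3,5,6}:3  {4,5,6}:3
  |U|=4: {3,4,5,6}:6
  |U|=5: {2,3,4,5,6}:6
  start at 0(m): 6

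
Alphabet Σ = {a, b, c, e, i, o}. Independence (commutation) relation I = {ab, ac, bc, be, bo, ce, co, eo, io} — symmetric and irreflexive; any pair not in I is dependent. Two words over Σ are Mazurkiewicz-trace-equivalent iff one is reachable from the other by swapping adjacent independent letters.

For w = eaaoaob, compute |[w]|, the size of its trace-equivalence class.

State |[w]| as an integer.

#0=e has no predecessor
#1=a depends on [0:e]
#2=a depends on [1:a]
#3=o depends on [2:a]
#4=a depends on [3:o]
#5=o depends on [4:a]
#6=b has no predecessor
sources: [0:e, 6:b]
N(rest) = Σ N(rest − s) over sources s of rest; N(one piece) = 1:
  size 1 → [5]=1  [6]=1
  size 2 → [4,5]=1  [5,6]=2
  size 3 → [3,4,5]=1  [4,5,6]=3
  size 4 → [2,3,4,5]=1  [3,4,5,6]=4
  size 5 → [1,2,3,4,5]=1  [2,3,4,5,6]=5
  first=0(e) contributes 6
  first=6(b) contributes 1
|[w]| = 7

7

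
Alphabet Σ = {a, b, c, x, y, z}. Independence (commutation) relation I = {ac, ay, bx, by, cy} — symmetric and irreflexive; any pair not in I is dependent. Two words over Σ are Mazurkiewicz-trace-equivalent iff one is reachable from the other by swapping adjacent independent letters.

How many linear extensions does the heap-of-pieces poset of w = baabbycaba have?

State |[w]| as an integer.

#0=b has no predecessor
#1=a depends on [0:b]
#2=a depends on [1:a]
#3=b depends on [2:a]
#4=b depends on [3:b]
#5=y has no predecessor
#6=c depends on [4:b]
#7=a depends on [4:b]
#8=b depends on [6:c, 7:a]
#9=a depends on [8:b]
sources: [0:b, 5:y]
N(rest) = Σ N(rest − s) over sources s of rest; N(one piece) = 1:
  size 1 → [5]=1  [9]=1
  size 2 → [5,9]=2  [8,9]=1
  size 3 → [5,8,9]=3  [6,8,9]=1  [7,8,9]=1
  size 4 → [5,6,8,9]=4  [5,7,8,9]=4  [6,7,8,9]=2
  size 5 → [4,6,7,8,9]=2  [5,6,7,8,9]=10
  size 6 → [3,4,6,7,8,9]=2  [4,5,6,7,8,9]=12
  size 7 → [2,3,4,6,7,8,9]=2  [3,4,5,6,7,8,9]=14
  size 8 → [1,2,3,4,6,7,8,9]=2  [2,3,4,5,6,7,8,9]=16
  first=0(b) contributes 18
  first=5(y) contributes 2
|[w]| = 20

20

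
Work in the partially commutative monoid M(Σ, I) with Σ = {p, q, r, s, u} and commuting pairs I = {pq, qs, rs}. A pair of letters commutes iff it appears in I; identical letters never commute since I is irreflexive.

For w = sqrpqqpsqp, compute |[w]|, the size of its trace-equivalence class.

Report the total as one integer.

0(s) covers ∅
1(q) covers ∅
2(r) covers 1:q
3(p) covers 0:s, 2:r
4(q) covers 2:r
5(q) covers 4:q
6(p) covers 3:p
7(s) covers 6:p
8(q) covers 5:q
9(p) covers 7:s
floor of heap: 0:s, 1:q
completions by unplaced set U, small U first (add the entries for U minus each lowest piece of U):
  |U|=1: {8}:1  {9}:1
  |U|=2: {5,8}:1  {7,9}:1  {8,9}:2
  |U|=3: {4,5,8}:1  {5,8,9}:3  {6,7,9}:1  {7,8,9}:3
  |U|=4: {3,6,7,9}:1  {4,5,8,9}:4  {5,7,8,9}:6  {6,7,8,9}:4
  |U|=5: {0,3,6,7,9}:1  {3,6,7,8,9}:5  {4,5,7,8,9}:10  {5,6,7,8,9}:10
  |U|=6: {0,3,6,7,8,9}:6  {3,5,6,7,8,9}:15  {4,5,6,7,8,9}:20
  |U|=7: {0,3,5,6,7,8,9}:21  {3,4,5,6,7,8,9}:35
  |U|=8: {0,3,4,5,6,7,8,9}:56  {2,3,4,5,6,7,8,9}:35
  start at 0(s): 35
  start at 1(q): 91
sum over floor = 126

126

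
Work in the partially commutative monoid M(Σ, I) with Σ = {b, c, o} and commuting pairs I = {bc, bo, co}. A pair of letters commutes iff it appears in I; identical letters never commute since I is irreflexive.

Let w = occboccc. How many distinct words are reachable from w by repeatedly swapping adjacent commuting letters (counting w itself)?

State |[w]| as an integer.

168

0(o) covers ∅
1(c) covers ∅
2(c) covers 1:c
3(b) covers ∅
4(o) covers 0:o
5(c) covers 2:c
6(c) covers 5:c
7(c) covers 6:c
floor of heap: 0:o, 1:c, 3:b
completions by unplaced set U, small U first (add the entries for U minus each lowest piece of U):
  |U|=1: {3}:1  {4}:1  {7}:1
  |U|=2: {0,4}:1  {3,4}:2  {3,7}:2  {4,7}:2  {6,7}:1
  |U|=3: {0,3,4}:3  {0,4,7}:3  {3,4,7}:6  {3,6,7}:3  {4,6,7}:3  {5,6,7}:1
  |U|=4: {0,3,4,7}:12  {0,4,6,7}:6  {2,5,6,7}:1  {3,4,6,7}:12  {3,5,6,7}:4  {4,5,6,7}:4
  |U|=5: {0,3,4,6,7}:30  {0,4,5,6,7}:10  {1,2,5,6,7}:1  {2,3,5,6,7}:5  {2,4,5,6,7}:5  {3,4,5,6,7}:20
  |U|=6: {0,2,4,5,6,7}:15  {0,3,4,5,6,7}:60  {1,2,3,5,6,7}:6  {1,2,4,5,6,7}:6  {2,3,4,5,6,7}:30
  start at 0(o): 42
  start at 1(c): 105
  start at 3(b): 21
sum over floor = 168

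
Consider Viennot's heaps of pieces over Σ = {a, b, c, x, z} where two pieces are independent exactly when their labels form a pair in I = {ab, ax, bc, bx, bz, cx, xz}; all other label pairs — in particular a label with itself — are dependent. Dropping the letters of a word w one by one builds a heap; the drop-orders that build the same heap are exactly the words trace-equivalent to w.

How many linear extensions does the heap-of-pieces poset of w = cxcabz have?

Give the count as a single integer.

30

drop 0:c onto floor
drop 1:x onto floor
drop 2:c onto {0:c}
drop 3:a onto {2:c}
drop 4:b onto floor
drop 5:z onto {3:a}
ground layer = {0:c, 1:x, 4:b}
drop-orders for the pieces not yet dropped (sum over which currently-grounded one goes next):
  1 to go: {1} 1  {4} 1  {5} 1
  2 to go: {1,4} 2  {1,5} 2  {3,5} 1  {4,5} 2
  3 to go: {1,3,5} 3  {1,4,5} 6  {2,3,5} 1  {3,4,5} 3
  4 to go: {0,2,3,5} 1  {1,2,3,5} 4  {1,3,4,5} 12  {2,3,4,5} 4
  if 0:c drops first: 20 orders
  if 1:x drops first: 5 orders
  if 4:b drops first: 5 orders
heap linearizations: 30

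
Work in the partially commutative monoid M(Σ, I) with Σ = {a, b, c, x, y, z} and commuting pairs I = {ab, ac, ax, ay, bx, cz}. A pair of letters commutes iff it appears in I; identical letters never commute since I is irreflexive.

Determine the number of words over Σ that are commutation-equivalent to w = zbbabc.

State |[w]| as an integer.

5

0(z) covers ∅
1(b) covers 0:z
2(b) covers 1:b
3(a) covers 0:z
4(b) covers 2:b
5(c) covers 4:b
floor of heap: 0:z
completions by unplaced set U, small U first (add the entries for U minus each lowest piece of U):
  |U|=1: {3}:1  {5}:1
  |U|=2: {3,5}:2  {4,5}:1
  |U|=3: {2,4,5}:1  {3,4,5}:3
  |U|=4: {1,2,4,5}:1  {2,3,4,5}:4
  start at 0(z): 5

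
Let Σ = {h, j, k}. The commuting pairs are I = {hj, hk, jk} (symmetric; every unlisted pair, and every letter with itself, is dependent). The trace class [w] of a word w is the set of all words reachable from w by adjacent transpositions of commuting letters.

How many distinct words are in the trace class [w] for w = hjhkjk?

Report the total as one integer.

90

drop 0:h onto floor
drop 1:j onto floor
drop 2:h onto {0:h}
drop 3:k onto floor
drop 4:j onto {1:j}
drop 5:k onto {3:k}
ground layer = {0:h, 1:j, 3:k}
drop-orders for the pieces not yet dropped (sum over which currently-grounded one goes next):
  1 to go: {2} 1  {4} 1  {5} 1
  2 to go: {0,2} 1  {1,4} 1  {2,4} 2  {2,5} 2  {3,5} 1  {4,5} 2
  3 to go: {0,2,4} 3  {0,2,5} 3  {1,2,4} 3  {1,4,5} 3  {2,3,5} 3  {2,4,5} 6  {3,4,5} 3
  4 to go: {0,1,2,4} 6  {0,2,3,5} 6  {0,2,4,5} 12  {1,2,4,5} 12  {1,3,4,5} 6  {2,3,4,5} 12
  if 0:h drops first: 30 orders
  if 1:j drops first: 30 orders
  if 3:k drops first: 30 orders
heap linearizations: 90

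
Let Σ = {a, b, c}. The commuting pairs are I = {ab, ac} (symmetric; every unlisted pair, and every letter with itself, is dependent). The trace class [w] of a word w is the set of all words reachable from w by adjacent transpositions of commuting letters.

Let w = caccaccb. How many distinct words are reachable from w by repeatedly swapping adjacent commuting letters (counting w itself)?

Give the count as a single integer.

0(c) covers ∅
1(a) covers ∅
2(c) covers 0:c
3(c) covers 2:c
4(a) covers 1:a
5(c) covers 3:c
6(c) covers 5:c
7(b) covers 6:c
floor of heap: 0:c, 1:a
completions by unplaced set U, small U first (add the entries for U minus each lowest piece of U):
  |U|=1: {4}:1  {7}:1
  |U|=2: {1,4}:1  {4,7}:2  {6,7}:1
  |U|=3: {1,4,7}:3  {4,6,7}:3  {5,6,7}:1
  |U|=4: {1,4,6,7}:6  {3,5,6,7}:1  {4,5,6,7}:4
  |U|=5: {1,4,5,6,7}:10  {2,3,5,6,7}:1  {3,4,5,6,7}:5
  |U|=6: {0,2,3,5,6,7}:1  {1,3,4,5,6,7}:15  {2,3,4,5,6,7}:6
  start at 0(c): 21
  start at 1(a): 7
sum over floor = 28

28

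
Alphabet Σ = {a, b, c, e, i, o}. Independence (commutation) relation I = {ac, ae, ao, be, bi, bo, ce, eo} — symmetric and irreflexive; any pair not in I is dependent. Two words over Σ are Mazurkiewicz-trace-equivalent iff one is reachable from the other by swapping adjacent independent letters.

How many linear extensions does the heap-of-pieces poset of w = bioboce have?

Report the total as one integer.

drop 0:b onto floor
drop 1:i onto floor
drop 2:o onto {1:i}
drop 3:b onto {0:b}
drop 4:o onto {2:o}
drop 5:c onto {3:b, 4:o}
drop 6:e onto {1:i}
ground layer = {0:b, 1:i}
drop-orders for the pieces not yet dropped (sum over which currently-grounded one goes next):
  1 to go: {5} 1  {6} 1
  2 to go: {3,5} 1  {4,5} 1  {5,6} 2
  3 to go: {0,3,5} 1  {2,4,5} 1  {3,4,5} 2  {3,5,6} 3  {4,5,6} 3
  4 to go: {0,3,4,5} 3  {0,3,5,6} 4  {2,3,4,5} 3  {2,4,5,6} 4  {3,4,5,6} 8
  5 to go: {0,2,3,4,5} 6  {0,3,4,5,6} 15  {1,2,4,5,6} 4  {2,3,4,5,6} 15
  if 0:b drops first: 19 orders
  if 1:i drops first: 36 orders
heap linearizations: 55

55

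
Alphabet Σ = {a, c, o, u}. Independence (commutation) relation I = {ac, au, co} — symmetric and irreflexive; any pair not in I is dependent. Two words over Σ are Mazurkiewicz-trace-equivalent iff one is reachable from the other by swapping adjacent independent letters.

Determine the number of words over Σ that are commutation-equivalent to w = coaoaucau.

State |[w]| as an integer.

45

0(c) covers ∅
1(o) covers ∅
2(a) covers 1:o
3(o) covers 2:a
4(a) covers 3:o
5(u) covers 0:c, 3:o
6(c) covers 5:u
7(a) covers 4:a
8(u) covers 6:c
floor of heap: 0:c, 1:o
completions by unplaced set U, small U first (add the entries for U minus each lowest piece of U):
  |U|=1: {7}:1  {8}:1
  |U|=2: {4,7}:1  {6,8}:1  {7,8}:2
  |U|=3: {4,7,8}:3  {5,6,8}:1  {6,7,8}:3
  |U|=4: {0,5,6,8}:1  {4,6,7,8}:6  {5,6,7,8}:4
  |U|=5: {0,5,6,7,8}:5  {4,5,6,7,8}:10
  |U|=6: {0,4,5,6,7,8}:15  {3,4,5,6,7,8}:10
  |U|=7: {0,3,4,5,6,7,8}:25  {2,3,4,5,6,7,8}:10
  start at 0(c): 10
  start at 1(o): 35
sum over floor = 45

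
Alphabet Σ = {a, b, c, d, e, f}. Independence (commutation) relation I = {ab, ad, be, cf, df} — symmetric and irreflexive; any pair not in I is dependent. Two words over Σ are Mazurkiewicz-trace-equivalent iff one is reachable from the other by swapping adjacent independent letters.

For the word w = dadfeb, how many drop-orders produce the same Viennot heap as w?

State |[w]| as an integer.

12

drop 0:d onto floor
drop 1:a onto floor
drop 2:d onto {0:d}
drop 3:f onto {1:a}
drop 4:e onto {2:d, 3:f}
drop 5:b onto {2:d, 3:f}
ground layer = {0:d, 1:a}
drop-orders for the pieces not yet dropped (sum over which currently-grounded one goes next):
  1 to go: {4} 1  {5} 1
  2 to go: {4,5} 2
  3 to go: {2,4,5} 2  {3,4,5} 2
  4 to go: {0,2,4,5} 2  {1,3,4,5} 2  {2,3,4,5} 4
  if 0:d drops first: 6 orders
  if 1:a drops first: 6 orders
heap linearizations: 12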